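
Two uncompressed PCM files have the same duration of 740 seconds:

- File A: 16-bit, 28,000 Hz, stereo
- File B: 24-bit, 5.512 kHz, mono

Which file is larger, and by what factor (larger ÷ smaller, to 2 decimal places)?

File A, by a factor of 6.77

File A: 28,000 × 2 × 2 = 112,000 bytes/s.
File B: 5,512 × 3 × 1 = 16,536 bytes/s.
File A is larger; ratio = 82,880,000 / 12,236,640 = 6.77.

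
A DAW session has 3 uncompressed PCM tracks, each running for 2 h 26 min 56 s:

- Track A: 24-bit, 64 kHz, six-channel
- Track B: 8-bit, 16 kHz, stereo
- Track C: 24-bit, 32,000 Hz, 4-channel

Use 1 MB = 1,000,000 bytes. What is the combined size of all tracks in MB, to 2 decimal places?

2 h 26 min 56 s = 8,816 s.
Track A: 64,000 × 8,816 × 3 × 6 = 10,156,032,000 bytes.
Track B: 16,000 × 8,816 × 1 × 2 = 282,112,000 bytes.
Track C: 32,000 × 8,816 × 3 × 4 = 3,385,344,000 bytes.
Total = 13,823,488,000 bytes = 13823.49 MB.

13823.49 MB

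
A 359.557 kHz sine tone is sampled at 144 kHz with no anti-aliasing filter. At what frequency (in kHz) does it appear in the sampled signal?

71.557 kHz

Nyquist = 144,000/2 = 72,000 Hz; 359,557 Hz exceeds it.
Alias = |359,557 − 2×144,000| = |359,557 − 288,000| = 71,557 Hz = 71.557 kHz.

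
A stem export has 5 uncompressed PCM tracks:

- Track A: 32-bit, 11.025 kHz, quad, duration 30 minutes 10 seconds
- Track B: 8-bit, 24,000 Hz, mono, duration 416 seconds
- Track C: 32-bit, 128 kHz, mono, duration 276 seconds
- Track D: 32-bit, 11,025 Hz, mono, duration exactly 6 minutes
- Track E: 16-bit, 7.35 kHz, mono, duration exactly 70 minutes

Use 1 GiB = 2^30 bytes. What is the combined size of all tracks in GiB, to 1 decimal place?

Track A: 30 minutes 10 seconds = 1,810 s; 11,025 × 1,810 × 4 × 4 = 319,284,000 bytes.
Track B: 24,000 × 416 × 1 × 1 = 9,984,000 bytes.
Track C: 128,000 × 276 × 4 × 1 = 141,312,000 bytes.
Track D: exactly 6 minutes = 360 s; 11,025 × 360 × 4 × 1 = 15,876,000 bytes.
Track E: exactly 70 minutes = 4,200 s; 7,350 × 4,200 × 2 × 1 = 61,740,000 bytes.
Total = 548,196,000 bytes = 0.5 GiB.

0.5 GiB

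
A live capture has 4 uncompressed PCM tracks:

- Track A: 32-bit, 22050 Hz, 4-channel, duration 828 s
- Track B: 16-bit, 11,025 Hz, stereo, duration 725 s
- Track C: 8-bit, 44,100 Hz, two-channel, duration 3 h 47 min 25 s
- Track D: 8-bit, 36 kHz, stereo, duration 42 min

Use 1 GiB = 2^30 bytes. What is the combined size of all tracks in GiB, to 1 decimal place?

Track A: 22,050 × 828 × 4 × 4 = 292,118,400 bytes.
Track B: 11,025 × 725 × 2 × 2 = 31,972,500 bytes.
Track C: 3 h 47 min 25 s = 13,645 s; 44,100 × 13,645 × 1 × 2 = 1,203,489,000 bytes.
Track D: 42 min = 2,520 s; 36,000 × 2,520 × 1 × 2 = 181,440,000 bytes.
Total = 1,709,019,900 bytes = 1.6 GiB.

1.6 GiB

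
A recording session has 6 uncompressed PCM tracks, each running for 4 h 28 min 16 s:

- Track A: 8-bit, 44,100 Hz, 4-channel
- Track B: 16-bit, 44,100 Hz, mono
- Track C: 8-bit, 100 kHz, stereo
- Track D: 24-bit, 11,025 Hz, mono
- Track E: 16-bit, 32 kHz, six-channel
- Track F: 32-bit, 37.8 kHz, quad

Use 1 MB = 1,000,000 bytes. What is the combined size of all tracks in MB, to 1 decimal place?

4 h 28 min 16 s = 16,096 s.
Track A: 44,100 × 16,096 × 1 × 4 = 2,839,334,400 bytes.
Track B: 44,100 × 16,096 × 2 × 1 = 1,419,667,200 bytes.
Track C: 100,000 × 16,096 × 1 × 2 = 3,219,200,000 bytes.
Track D: 11,025 × 16,096 × 3 × 1 = 532,375,200 bytes.
Track E: 32,000 × 16,096 × 2 × 6 = 6,180,864,000 bytes.
Track F: 37,800 × 16,096 × 4 × 4 = 9,734,860,800 bytes.
Total = 23,926,301,600 bytes = 23926.3 MB.

23926.3 MB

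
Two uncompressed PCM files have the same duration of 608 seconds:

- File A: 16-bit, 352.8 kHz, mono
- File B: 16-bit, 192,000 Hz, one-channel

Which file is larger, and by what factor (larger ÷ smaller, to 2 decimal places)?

File A, by a factor of 1.84

File A: 352,800 × 2 × 1 = 705,600 bytes/s.
File B: 192,000 × 2 × 1 = 384,000 bytes/s.
File A is larger; ratio = 429,004,800 / 233,472,000 = 1.84.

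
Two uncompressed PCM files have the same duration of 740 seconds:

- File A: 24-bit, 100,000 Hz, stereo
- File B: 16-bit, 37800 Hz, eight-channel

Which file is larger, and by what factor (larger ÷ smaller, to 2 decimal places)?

File B, by a factor of 1.01

File A: 100,000 × 3 × 2 = 600,000 bytes/s.
File B: 37,800 × 2 × 8 = 604,800 bytes/s.
File B is larger; ratio = 447,552,000 / 444,000,000 = 1.01.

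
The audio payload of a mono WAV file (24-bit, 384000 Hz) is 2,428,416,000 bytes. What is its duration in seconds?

2,108 seconds

Byte rate = 384,000 × 3 × 1 = 1,152,000 bytes/s.
Duration = 2,428,416,000 / 1,152,000 = 2,108 s.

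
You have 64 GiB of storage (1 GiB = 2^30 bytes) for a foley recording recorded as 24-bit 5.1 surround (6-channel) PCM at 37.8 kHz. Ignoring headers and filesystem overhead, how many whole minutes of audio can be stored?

1,683 minutes

Uncompressed byte rate = 37,800 × 3 × 6 = 680,400 bytes/s.
Capacity = 64 × 1,073,741,824 = 68,719,476,736 bytes.
68,719,476,736 / 680,400 ≈ 100998.64 s → 1,683 minutes.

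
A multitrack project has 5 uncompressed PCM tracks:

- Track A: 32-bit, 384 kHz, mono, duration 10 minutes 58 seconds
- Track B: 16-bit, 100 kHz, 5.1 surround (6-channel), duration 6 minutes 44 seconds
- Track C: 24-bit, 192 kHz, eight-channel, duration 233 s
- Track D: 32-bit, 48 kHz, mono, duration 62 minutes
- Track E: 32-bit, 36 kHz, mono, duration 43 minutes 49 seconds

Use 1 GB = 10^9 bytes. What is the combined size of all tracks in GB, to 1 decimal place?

Track A: 10 minutes 58 seconds = 658 s; 384,000 × 658 × 4 × 1 = 1,010,688,000 bytes.
Track B: 6 minutes 44 seconds = 404 s; 100,000 × 404 × 2 × 6 = 484,800,000 bytes.
Track C: 192,000 × 233 × 3 × 8 = 1,073,664,000 bytes.
Track D: 62 minutes = 3,720 s; 48,000 × 3,720 × 4 × 1 = 714,240,000 bytes.
Track E: 43 minutes 49 seconds = 2,629 s; 36,000 × 2,629 × 4 × 1 = 378,576,000 bytes.
Total = 3,661,968,000 bytes = 3.7 GB.

3.7 GB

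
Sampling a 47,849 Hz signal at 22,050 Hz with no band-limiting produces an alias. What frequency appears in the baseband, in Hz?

3,749 Hz

Nyquist = 22,050/2 = 11,025 Hz; 47,849 Hz exceeds it.
Alias = |47,849 − 2×22,050| = |47,849 − 44,100| = 3,749 Hz.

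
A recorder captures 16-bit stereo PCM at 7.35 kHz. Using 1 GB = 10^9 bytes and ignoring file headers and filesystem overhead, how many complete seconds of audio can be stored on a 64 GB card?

Uncompressed byte rate = 7,350 × 2 × 2 = 29,400 bytes/s.
Capacity = 64 × 1,000,000,000 = 64,000,000,000 bytes.
64,000,000,000 / 29,400 ≈ 2176870.75 s → 2,176,870 seconds.

2,176,870 seconds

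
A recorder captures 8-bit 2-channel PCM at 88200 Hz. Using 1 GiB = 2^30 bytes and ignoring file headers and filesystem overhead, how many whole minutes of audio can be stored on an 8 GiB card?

811 minutes

Uncompressed byte rate = 88,200 × 1 × 2 = 176,400 bytes/s.
Capacity = 8 × 1,073,741,824 = 8,589,934,592 bytes.
8,589,934,592 / 176,400 ≈ 48695.77 s → 811 minutes.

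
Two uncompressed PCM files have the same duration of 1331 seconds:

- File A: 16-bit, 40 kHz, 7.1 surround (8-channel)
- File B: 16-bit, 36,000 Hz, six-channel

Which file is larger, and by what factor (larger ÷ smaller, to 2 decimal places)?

File A: 40,000 × 2 × 8 = 640,000 bytes/s.
File B: 36,000 × 2 × 6 = 432,000 bytes/s.
File A is larger; ratio = 851,840,000 / 574,992,000 = 1.48.

File A, by a factor of 1.48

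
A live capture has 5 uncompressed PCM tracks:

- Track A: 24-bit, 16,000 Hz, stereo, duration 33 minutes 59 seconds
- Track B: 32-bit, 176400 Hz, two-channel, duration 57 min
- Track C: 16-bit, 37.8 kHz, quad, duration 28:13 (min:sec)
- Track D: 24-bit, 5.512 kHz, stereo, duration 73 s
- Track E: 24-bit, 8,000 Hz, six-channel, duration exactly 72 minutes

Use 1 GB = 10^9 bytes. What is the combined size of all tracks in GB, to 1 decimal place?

Track A: 33 minutes 59 seconds = 2,039 s; 16,000 × 2,039 × 3 × 2 = 195,744,000 bytes.
Track B: 57 min = 3,420 s; 176,400 × 3,420 × 4 × 2 = 4,826,304,000 bytes.
Track C: 28:13 (min:sec) = 1,693 s; 37,800 × 1,693 × 2 × 4 = 511,963,200 bytes.
Track D: 5,512 × 73 × 3 × 2 = 2,414,256 bytes.
Track E: exactly 72 minutes = 4,320 s; 8,000 × 4,320 × 3 × 6 = 622,080,000 bytes.
Total = 6,158,505,456 bytes = 6.2 GB.

6.2 GB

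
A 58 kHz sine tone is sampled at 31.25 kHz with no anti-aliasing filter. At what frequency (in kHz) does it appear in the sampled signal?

Nyquist = 31,250/2 = 15,625 Hz; 58,000 Hz exceeds it.
Alias = |58,000 − 2×31,250| = |58,000 − 62,500| = 4,500 Hz = 4.5 kHz.

4.5 kHz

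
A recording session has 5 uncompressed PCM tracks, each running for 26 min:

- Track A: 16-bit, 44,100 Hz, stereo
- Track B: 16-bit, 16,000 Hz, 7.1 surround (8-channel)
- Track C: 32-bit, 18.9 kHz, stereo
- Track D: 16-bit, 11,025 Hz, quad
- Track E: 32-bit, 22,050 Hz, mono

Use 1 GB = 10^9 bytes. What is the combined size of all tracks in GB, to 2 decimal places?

1.19 GB

26 min = 1,560 s.
Track A: 44,100 × 1,560 × 2 × 2 = 275,184,000 bytes.
Track B: 16,000 × 1,560 × 2 × 8 = 399,360,000 bytes.
Track C: 18,900 × 1,560 × 4 × 2 = 235,872,000 bytes.
Track D: 11,025 × 1,560 × 2 × 4 = 137,592,000 bytes.
Track E: 22,050 × 1,560 × 4 × 1 = 137,592,000 bytes.
Total = 1,185,600,000 bytes = 1.19 GB.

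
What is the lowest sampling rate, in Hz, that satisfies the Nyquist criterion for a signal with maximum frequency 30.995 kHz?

61,990 Hz

Minimum sample rate = 2 × 30,995 Hz = 61,990 Hz.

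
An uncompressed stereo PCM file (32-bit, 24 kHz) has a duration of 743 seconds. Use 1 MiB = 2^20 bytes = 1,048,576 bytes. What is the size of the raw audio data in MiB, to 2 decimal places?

136.05 MiB

Bytes = 24,000 samples/s × 743 s × 4 bytes/sample × 2 ch = 142,656,000 bytes.
142,656,000 / 1,048,576 = 136.05 MiB.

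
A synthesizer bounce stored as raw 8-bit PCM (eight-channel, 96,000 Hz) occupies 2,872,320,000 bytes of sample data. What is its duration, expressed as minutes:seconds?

62:20

Byte rate = 96,000 × 1 × 8 = 768,000 bytes/s.
Duration = 2,872,320,000 / 768,000 = 3,740 s.
3,740 s = 62:20.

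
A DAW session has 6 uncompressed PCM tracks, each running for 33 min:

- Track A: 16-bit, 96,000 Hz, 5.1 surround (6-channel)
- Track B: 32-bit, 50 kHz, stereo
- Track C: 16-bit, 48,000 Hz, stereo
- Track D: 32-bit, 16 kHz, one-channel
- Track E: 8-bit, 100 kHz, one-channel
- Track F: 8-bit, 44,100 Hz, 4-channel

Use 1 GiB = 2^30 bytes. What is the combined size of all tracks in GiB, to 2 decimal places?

33 min = 1,980 s.
Track A: 96,000 × 1,980 × 2 × 6 = 2,280,960,000 bytes.
Track B: 50,000 × 1,980 × 4 × 2 = 792,000,000 bytes.
Track C: 48,000 × 1,980 × 2 × 2 = 380,160,000 bytes.
Track D: 16,000 × 1,980 × 4 × 1 = 126,720,000 bytes.
Track E: 100,000 × 1,980 × 1 × 1 = 198,000,000 bytes.
Track F: 44,100 × 1,980 × 1 × 4 = 349,272,000 bytes.
Total = 4,127,112,000 bytes = 3.84 GiB.

3.84 GiB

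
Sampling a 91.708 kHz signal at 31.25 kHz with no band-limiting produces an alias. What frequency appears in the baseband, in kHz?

Nyquist = 31,250/2 = 15,625 Hz; 91,708 Hz exceeds it.
Alias = |91,708 − 3×31,250| = |91,708 − 93,750| = 2,042 Hz = 2.042 kHz.

2.042 kHz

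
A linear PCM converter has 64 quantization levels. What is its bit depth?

6 bits

log2(64) = 6.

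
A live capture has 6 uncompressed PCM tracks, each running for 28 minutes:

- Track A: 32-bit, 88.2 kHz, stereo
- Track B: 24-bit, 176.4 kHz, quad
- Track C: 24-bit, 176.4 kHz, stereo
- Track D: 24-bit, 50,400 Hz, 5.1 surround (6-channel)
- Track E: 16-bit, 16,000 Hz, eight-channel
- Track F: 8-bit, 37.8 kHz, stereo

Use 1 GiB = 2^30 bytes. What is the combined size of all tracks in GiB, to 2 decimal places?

8.01 GiB

28 minutes = 1,680 s.
Track A: 88,200 × 1,680 × 4 × 2 = 1,185,408,000 bytes.
Track B: 176,400 × 1,680 × 3 × 4 = 3,556,224,000 bytes.
Track C: 176,400 × 1,680 × 3 × 2 = 1,778,112,000 bytes.
Track D: 50,400 × 1,680 × 3 × 6 = 1,524,096,000 bytes.
Track E: 16,000 × 1,680 × 2 × 8 = 430,080,000 bytes.
Track F: 37,800 × 1,680 × 1 × 2 = 127,008,000 bytes.
Total = 8,600,928,000 bytes = 8.01 GiB.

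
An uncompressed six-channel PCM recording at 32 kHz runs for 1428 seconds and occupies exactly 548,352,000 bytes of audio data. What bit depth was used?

16 bits

Bytes per sample = 548,352,000 / (32,000 × 1,428 × 6) = 548,352,000 / 274,176,000 = 2.
Bit depth = 2 × 8 = 16 bits.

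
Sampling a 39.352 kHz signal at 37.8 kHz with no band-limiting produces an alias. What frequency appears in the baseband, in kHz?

Nyquist = 37,800/2 = 18,900 Hz; 39,352 Hz exceeds it.
Alias = |39,352 − 1×37,800| = |39,352 − 37,800| = 1,552 Hz = 1.552 kHz.

1.552 kHz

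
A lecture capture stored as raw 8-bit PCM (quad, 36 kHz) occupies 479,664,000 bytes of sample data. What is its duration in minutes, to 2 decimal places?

Byte rate = 36,000 × 1 × 4 = 144,000 bytes/s.
Duration = 479,664,000 / 144,000 = 3,331 s.
3,331 s / 60 = 55.52 minutes.

55.52 minutes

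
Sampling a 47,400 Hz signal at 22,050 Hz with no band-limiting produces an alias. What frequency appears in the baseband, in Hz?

3,300 Hz

Nyquist = 22,050/2 = 11,025 Hz; 47,400 Hz exceeds it.
Alias = |47,400 − 2×22,050| = |47,400 − 44,100| = 3,300 Hz.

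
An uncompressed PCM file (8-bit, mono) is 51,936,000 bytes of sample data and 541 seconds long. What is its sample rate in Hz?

96,000 Hz

Bytes = sample_rate × seconds × bytes_per_sample × channels.
sample_rate = 51,936,000 / (541 × 1 × 1) = 51,936,000 / 541 = 96,000 Hz.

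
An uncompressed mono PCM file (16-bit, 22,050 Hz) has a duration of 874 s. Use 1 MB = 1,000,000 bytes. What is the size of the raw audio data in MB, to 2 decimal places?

Bytes = 22,050 samples/s × 874 s × 2 bytes/sample × 1 ch = 38,543,400 bytes.
38,543,400 / 1,000,000 = 38.54 MB.

38.54 MB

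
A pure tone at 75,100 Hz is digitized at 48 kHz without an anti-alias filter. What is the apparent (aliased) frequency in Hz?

20,900 Hz

Nyquist = 48,000/2 = 24,000 Hz; 75,100 Hz exceeds it.
Alias = |75,100 − 2×48,000| = |75,100 − 96,000| = 20,900 Hz.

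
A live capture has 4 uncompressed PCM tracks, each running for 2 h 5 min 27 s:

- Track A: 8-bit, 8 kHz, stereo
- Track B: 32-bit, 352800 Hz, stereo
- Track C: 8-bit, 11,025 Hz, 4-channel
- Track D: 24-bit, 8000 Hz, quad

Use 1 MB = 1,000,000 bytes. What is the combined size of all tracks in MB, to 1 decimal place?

2 h 5 min 27 s = 7,527 s.
Track A: 8,000 × 7,527 × 1 × 2 = 120,432,000 bytes.
Track B: 352,800 × 7,527 × 4 × 2 = 21,244,204,800 bytes.
Track C: 11,025 × 7,527 × 1 × 4 = 331,940,700 bytes.
Track D: 8,000 × 7,527 × 3 × 4 = 722,592,000 bytes.
Total = 22,419,169,500 bytes = 22419.2 MB.

22419.2 MB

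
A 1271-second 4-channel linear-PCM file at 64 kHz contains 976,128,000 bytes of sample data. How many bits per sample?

24 bits

Bytes per sample = 976,128,000 / (64,000 × 1,271 × 4) = 976,128,000 / 325,376,000 = 3.
Bit depth = 3 × 8 = 24 bits.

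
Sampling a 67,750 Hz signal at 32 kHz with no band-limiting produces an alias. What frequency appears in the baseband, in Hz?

3,750 Hz

Nyquist = 32,000/2 = 16,000 Hz; 67,750 Hz exceeds it.
Alias = |67,750 − 2×32,000| = |67,750 − 64,000| = 3,750 Hz.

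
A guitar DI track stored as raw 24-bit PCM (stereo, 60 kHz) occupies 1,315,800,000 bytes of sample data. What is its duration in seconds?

3,655 seconds

Byte rate = 60,000 × 3 × 2 = 360,000 bytes/s.
Duration = 1,315,800,000 / 360,000 = 3,655 s.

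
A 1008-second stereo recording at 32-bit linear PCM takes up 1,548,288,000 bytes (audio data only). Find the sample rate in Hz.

Bytes = sample_rate × seconds × bytes_per_sample × channels.
sample_rate = 1,548,288,000 / (1,008 × 4 × 2) = 1,548,288,000 / 8,064 = 192,000 Hz.

192,000 Hz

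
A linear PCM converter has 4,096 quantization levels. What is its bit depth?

12 bits

log2(4,096) = 12.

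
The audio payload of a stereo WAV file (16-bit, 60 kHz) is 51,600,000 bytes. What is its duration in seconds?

215 seconds

Byte rate = 60,000 × 2 × 2 = 240,000 bytes/s.
Duration = 51,600,000 / 240,000 = 215 s.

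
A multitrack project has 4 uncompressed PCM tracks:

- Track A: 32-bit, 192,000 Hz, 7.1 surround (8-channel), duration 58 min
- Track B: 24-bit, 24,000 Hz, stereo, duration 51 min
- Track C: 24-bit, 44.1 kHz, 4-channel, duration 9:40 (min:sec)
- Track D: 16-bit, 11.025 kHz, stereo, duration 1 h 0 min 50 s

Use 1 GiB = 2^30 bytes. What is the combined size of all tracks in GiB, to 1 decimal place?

Track A: 58 min = 3,480 s; 192,000 × 3,480 × 4 × 8 = 21,381,120,000 bytes.
Track B: 51 min = 3,060 s; 24,000 × 3,060 × 3 × 2 = 440,640,000 bytes.
Track C: 9:40 (min:sec) = 580 s; 44,100 × 580 × 3 × 4 = 306,936,000 bytes.
Track D: 1 h 0 min 50 s = 3,650 s; 11,025 × 3,650 × 2 × 2 = 160,965,000 bytes.
Total = 22,289,661,000 bytes = 20.8 GiB.

20.8 GiB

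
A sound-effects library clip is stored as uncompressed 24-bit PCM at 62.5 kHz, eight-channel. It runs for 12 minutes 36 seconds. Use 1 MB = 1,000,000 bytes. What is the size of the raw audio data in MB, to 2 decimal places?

Duration = 12 minutes 36 seconds = 756 s.
Bytes = 62,500 samples/s × 756 s × 3 bytes/sample × 8 ch = 1,134,000,000 bytes.
1,134,000,000 / 1,000,000 = 1134.00 MB.

1134.00 MB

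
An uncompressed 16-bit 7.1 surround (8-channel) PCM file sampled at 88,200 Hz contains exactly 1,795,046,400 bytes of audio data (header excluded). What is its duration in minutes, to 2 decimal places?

21.20 minutes

Byte rate = 88,200 × 2 × 8 = 1,411,200 bytes/s.
Duration = 1,795,046,400 / 1,411,200 = 1,272 s.
1,272 s / 60 = 21.20 minutes.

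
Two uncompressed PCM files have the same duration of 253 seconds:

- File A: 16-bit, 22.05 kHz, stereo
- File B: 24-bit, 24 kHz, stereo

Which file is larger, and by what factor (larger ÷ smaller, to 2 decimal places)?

File A: 22,050 × 2 × 2 = 88,200 bytes/s.
File B: 24,000 × 3 × 2 = 144,000 bytes/s.
File B is larger; ratio = 36,432,000 / 22,314,600 = 1.63.

File B, by a factor of 1.63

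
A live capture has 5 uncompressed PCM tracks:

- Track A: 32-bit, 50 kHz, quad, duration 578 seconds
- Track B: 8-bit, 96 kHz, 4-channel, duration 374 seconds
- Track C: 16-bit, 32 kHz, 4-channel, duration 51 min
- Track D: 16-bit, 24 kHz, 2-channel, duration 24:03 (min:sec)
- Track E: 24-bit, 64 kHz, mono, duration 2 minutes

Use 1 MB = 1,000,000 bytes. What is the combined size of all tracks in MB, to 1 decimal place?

1550.9 MB

Track A: 50,000 × 578 × 4 × 4 = 462,400,000 bytes.
Track B: 96,000 × 374 × 1 × 4 = 143,616,000 bytes.
Track C: 51 min = 3,060 s; 32,000 × 3,060 × 2 × 4 = 783,360,000 bytes.
Track D: 24:03 (min:sec) = 1,443 s; 24,000 × 1,443 × 2 × 2 = 138,528,000 bytes.
Track E: 2 minutes = 120 s; 64,000 × 120 × 3 × 1 = 23,040,000 bytes.
Total = 1,550,944,000 bytes = 1550.9 MB.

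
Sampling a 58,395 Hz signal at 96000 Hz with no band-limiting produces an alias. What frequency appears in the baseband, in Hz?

Nyquist = 96,000/2 = 48,000 Hz; 58,395 Hz exceeds it.
Alias = |58,395 − 1×96,000| = |58,395 − 96,000| = 37,605 Hz.

37,605 Hz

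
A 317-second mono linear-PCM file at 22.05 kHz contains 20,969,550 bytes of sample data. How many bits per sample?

Bytes per sample = 20,969,550 / (22,050 × 317 × 1) = 20,969,550 / 6,989,850 = 3.
Bit depth = 3 × 8 = 24 bits.

24 bits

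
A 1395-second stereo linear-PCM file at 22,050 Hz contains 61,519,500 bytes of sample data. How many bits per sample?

8 bits

Bytes per sample = 61,519,500 / (22,050 × 1,395 × 2) = 61,519,500 / 61,519,500 = 1.
Bit depth = 1 × 8 = 8 bits.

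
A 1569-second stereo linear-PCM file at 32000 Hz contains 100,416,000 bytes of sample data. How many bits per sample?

Bytes per sample = 100,416,000 / (32,000 × 1,569 × 2) = 100,416,000 / 100,416,000 = 1.
Bit depth = 1 × 8 = 8 bits.

8 bits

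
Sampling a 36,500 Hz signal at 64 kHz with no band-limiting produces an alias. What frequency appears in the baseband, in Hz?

27,500 Hz

Nyquist = 64,000/2 = 32,000 Hz; 36,500 Hz exceeds it.
Alias = |36,500 − 1×64,000| = |36,500 − 64,000| = 27,500 Hz.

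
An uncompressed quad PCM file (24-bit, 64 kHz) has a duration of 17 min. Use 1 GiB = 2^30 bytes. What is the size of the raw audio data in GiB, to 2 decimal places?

0.73 GiB

Duration = 17 min = 1,020 s.
Bytes = 64,000 samples/s × 1,020 s × 3 bytes/sample × 4 ch = 783,360,000 bytes.
783,360,000 / 1,073,741,824 = 0.73 GiB.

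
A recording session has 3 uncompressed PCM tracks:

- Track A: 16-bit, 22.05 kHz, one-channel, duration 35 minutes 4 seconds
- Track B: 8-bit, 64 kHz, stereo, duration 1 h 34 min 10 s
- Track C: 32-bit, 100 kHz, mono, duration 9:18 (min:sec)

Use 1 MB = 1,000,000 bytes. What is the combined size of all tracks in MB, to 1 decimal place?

Track A: 35 minutes 4 seconds = 2,104 s; 22,050 × 2,104 × 2 × 1 = 92,786,400 bytes.
Track B: 1 h 34 min 10 s = 5,650 s; 64,000 × 5,650 × 1 × 2 = 723,200,000 bytes.
Track C: 9:18 (min:sec) = 558 s; 100,000 × 558 × 4 × 1 = 223,200,000 bytes.
Total = 1,039,186,400 bytes = 1039.2 MB.

1039.2 MB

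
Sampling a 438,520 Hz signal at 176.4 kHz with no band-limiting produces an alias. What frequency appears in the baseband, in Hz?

Nyquist = 176,400/2 = 88,200 Hz; 438,520 Hz exceeds it.
Alias = |438,520 − 2×176,400| = |438,520 − 352,800| = 85,720 Hz.

85,720 Hz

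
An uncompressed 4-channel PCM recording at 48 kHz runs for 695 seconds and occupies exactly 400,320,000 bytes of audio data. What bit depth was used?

24 bits

Bytes per sample = 400,320,000 / (48,000 × 695 × 4) = 400,320,000 / 133,440,000 = 3.
Bit depth = 3 × 8 = 24 bits.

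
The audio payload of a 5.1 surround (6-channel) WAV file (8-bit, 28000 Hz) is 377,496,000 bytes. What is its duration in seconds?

2,247 seconds

Byte rate = 28,000 × 1 × 6 = 168,000 bytes/s.
Duration = 377,496,000 / 168,000 = 2,247 s.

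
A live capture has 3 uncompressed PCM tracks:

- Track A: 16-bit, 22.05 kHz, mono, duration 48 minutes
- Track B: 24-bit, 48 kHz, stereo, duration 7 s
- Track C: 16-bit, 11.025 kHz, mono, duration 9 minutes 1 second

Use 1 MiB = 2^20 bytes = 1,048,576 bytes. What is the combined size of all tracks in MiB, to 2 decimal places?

134.42 MiB

Track A: 48 minutes = 2,880 s; 22,050 × 2,880 × 2 × 1 = 127,008,000 bytes.
Track B: 48,000 × 7 × 3 × 2 = 2,016,000 bytes.
Track C: 9 minutes 1 second = 541 s; 11,025 × 541 × 2 × 1 = 11,929,050 bytes.
Total = 140,953,050 bytes = 134.42 MiB.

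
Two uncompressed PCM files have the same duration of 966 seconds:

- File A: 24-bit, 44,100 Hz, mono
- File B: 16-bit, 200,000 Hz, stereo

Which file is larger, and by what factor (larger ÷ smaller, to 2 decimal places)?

File B, by a factor of 6.05

File A: 44,100 × 3 × 1 = 132,300 bytes/s.
File B: 200,000 × 2 × 2 = 800,000 bytes/s.
File B is larger; ratio = 772,800,000 / 127,801,800 = 6.05.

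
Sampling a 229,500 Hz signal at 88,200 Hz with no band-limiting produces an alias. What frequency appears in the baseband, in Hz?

Nyquist = 88,200/2 = 44,100 Hz; 229,500 Hz exceeds it.
Alias = |229,500 − 3×88,200| = |229,500 − 264,600| = 35,100 Hz.

35,100 Hz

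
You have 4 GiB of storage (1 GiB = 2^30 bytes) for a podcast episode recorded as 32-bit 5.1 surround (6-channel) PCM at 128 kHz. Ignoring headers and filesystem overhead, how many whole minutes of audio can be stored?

23 minutes

Uncompressed byte rate = 128,000 × 4 × 6 = 3,072,000 bytes/s.
Capacity = 4 × 1,073,741,824 = 4,294,967,296 bytes.
4,294,967,296 / 3,072,000 ≈ 1398.1 s → 23 minutes.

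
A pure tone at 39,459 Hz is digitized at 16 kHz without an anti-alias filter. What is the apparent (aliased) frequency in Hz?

Nyquist = 16,000/2 = 8,000 Hz; 39,459 Hz exceeds it.
Alias = |39,459 − 2×16,000| = |39,459 − 32,000| = 7,459 Hz.

7,459 Hz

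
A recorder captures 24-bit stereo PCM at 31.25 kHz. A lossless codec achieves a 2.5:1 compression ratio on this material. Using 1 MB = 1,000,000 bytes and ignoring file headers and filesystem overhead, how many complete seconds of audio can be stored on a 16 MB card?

Uncompressed byte rate = 31,250 × 3 × 2 = 187,500 bytes/s.
After 2.5:1 compression, effective rate ≈ 75000 bytes/s.
Capacity = 16 × 1,000,000 = 16,000,000 bytes.
16,000,000 / effective rate ≈ 213.33 s → 213 seconds.

213 seconds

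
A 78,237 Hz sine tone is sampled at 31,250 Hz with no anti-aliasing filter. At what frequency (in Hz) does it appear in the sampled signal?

Nyquist = 31,250/2 = 15,625 Hz; 78,237 Hz exceeds it.
Alias = |78,237 − 3×31,250| = |78,237 − 93,750| = 15,513 Hz.

15,513 Hz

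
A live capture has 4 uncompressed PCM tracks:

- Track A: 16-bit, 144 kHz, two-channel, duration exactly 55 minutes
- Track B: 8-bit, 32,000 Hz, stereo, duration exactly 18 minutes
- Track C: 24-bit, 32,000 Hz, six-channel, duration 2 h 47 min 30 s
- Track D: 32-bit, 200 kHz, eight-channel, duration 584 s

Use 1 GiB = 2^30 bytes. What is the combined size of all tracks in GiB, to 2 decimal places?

10.71 GiB

Track A: exactly 55 minutes = 3,300 s; 144,000 × 3,300 × 2 × 2 = 1,900,800,000 bytes.
Track B: exactly 18 minutes = 1,080 s; 32,000 × 1,080 × 1 × 2 = 69,120,000 bytes.
Track C: 2 h 47 min 30 s = 10,050 s; 32,000 × 10,050 × 3 × 6 = 5,788,800,000 bytes.
Track D: 200,000 × 584 × 4 × 8 = 3,737,600,000 bytes.
Total = 11,496,320,000 bytes = 10.71 GiB.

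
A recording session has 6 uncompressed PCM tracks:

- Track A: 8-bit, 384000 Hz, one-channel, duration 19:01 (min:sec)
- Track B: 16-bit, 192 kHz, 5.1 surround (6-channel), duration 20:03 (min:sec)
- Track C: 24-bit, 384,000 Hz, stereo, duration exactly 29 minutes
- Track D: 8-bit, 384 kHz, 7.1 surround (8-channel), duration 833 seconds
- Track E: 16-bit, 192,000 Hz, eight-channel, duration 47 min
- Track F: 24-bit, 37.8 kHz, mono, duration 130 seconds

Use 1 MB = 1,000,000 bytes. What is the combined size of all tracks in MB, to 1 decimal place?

Track A: 19:01 (min:sec) = 1,141 s; 384,000 × 1,141 × 1 × 1 = 438,144,000 bytes.
Track B: 20:03 (min:sec) = 1,203 s; 192,000 × 1,203 × 2 × 6 = 2,771,712,000 bytes.
Track C: exactly 29 minutes = 1,740 s; 384,000 × 1,740 × 3 × 2 = 4,008,960,000 bytes.
Track D: 384,000 × 833 × 1 × 8 = 2,558,976,000 bytes.
Track E: 47 min = 2,820 s; 192,000 × 2,820 × 2 × 8 = 8,663,040,000 bytes.
Track F: 37,800 × 130 × 3 × 1 = 14,742,000 bytes.
Total = 18,455,574,000 bytes = 18455.6 MB.

18455.6 MB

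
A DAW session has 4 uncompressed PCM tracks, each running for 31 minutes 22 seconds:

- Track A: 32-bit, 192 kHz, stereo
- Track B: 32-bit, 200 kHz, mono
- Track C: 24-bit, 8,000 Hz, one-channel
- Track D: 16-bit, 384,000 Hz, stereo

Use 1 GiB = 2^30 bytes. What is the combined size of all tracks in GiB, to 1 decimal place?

31 minutes 22 seconds = 1,882 s.
Track A: 192,000 × 1,882 × 4 × 2 = 2,890,752,000 bytes.
Track B: 200,000 × 1,882 × 4 × 1 = 1,505,600,000 bytes.
Track C: 8,000 × 1,882 × 3 × 1 = 45,168,000 bytes.
Track D: 384,000 × 1,882 × 2 × 2 = 2,890,752,000 bytes.
Total = 7,332,272,000 bytes = 6.8 GiB.

6.8 GiB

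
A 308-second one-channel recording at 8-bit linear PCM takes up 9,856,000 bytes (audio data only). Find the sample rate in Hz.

Bytes = sample_rate × seconds × bytes_per_sample × channels.
sample_rate = 9,856,000 / (308 × 1 × 1) = 9,856,000 / 308 = 32,000 Hz.

32,000 Hz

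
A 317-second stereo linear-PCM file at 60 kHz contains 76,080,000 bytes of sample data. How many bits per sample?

16 bits

Bytes per sample = 76,080,000 / (60,000 × 317 × 2) = 76,080,000 / 38,040,000 = 2.
Bit depth = 2 × 8 = 16 bits.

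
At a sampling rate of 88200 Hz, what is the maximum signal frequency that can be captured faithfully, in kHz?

Nyquist frequency = sample rate / 2 = 88,200 / 2 = 44.1 kHz.

44.1 kHz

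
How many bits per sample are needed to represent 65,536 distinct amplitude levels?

16 bits

log2(65,536) = 16.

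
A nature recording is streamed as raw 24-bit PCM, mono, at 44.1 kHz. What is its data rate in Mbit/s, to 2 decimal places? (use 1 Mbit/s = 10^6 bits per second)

1.06 Mbit/s

Bit rate = 44,100 × 24 × 1 = 1,058,400 bits/s.
= 1.06 Mbit/s.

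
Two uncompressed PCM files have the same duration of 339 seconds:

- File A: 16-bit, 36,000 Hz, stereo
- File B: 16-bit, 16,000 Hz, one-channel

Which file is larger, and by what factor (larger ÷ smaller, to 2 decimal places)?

File A: 36,000 × 2 × 2 = 144,000 bytes/s.
File B: 16,000 × 2 × 1 = 32,000 bytes/s.
File A is larger; ratio = 48,816,000 / 10,848,000 = 4.50.

File A, by a factor of 4.50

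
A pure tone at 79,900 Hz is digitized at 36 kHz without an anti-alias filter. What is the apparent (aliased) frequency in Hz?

Nyquist = 36,000/2 = 18,000 Hz; 79,900 Hz exceeds it.
Alias = |79,900 − 2×36,000| = |79,900 − 72,000| = 7,900 Hz.

7,900 Hz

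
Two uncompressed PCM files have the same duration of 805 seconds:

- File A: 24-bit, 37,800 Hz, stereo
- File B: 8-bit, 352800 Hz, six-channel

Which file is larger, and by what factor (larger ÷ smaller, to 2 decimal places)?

File B, by a factor of 9.33

File A: 37,800 × 3 × 2 = 226,800 bytes/s.
File B: 352,800 × 1 × 6 = 2,116,800 bytes/s.
File B is larger; ratio = 1,704,024,000 / 182,574,000 = 9.33.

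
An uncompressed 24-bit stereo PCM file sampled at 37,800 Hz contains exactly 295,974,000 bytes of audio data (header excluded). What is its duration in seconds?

Byte rate = 37,800 × 3 × 2 = 226,800 bytes/s.
Duration = 295,974,000 / 226,800 = 1,305 s.

1,305 seconds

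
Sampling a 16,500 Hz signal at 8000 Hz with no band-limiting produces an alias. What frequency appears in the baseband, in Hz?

Nyquist = 8,000/2 = 4,000 Hz; 16,500 Hz exceeds it.
Alias = |16,500 − 2×8,000| = |16,500 − 16,000| = 500 Hz.

500 Hz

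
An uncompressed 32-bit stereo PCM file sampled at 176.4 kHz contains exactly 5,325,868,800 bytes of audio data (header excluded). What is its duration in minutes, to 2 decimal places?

Byte rate = 176,400 × 4 × 2 = 1,411,200 bytes/s.
Duration = 5,325,868,800 / 1,411,200 = 3,774 s.
3,774 s / 60 = 62.90 minutes.

62.90 minutes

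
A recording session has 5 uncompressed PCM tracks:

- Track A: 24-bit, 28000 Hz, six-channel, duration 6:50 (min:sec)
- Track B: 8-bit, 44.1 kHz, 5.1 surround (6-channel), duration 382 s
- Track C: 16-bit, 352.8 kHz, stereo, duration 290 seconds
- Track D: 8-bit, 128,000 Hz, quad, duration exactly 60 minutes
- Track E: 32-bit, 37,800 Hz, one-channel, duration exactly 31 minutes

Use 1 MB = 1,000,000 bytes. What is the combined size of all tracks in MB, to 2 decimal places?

2841.40 MB

Track A: 6:50 (min:sec) = 410 s; 28,000 × 410 × 3 × 6 = 206,640,000 bytes.
Track B: 44,100 × 382 × 1 × 6 = 101,077,200 bytes.
Track C: 352,800 × 290 × 2 × 2 = 409,248,000 bytes.
Track D: exactly 60 minutes = 3,600 s; 128,000 × 3,600 × 1 × 4 = 1,843,200,000 bytes.
Track E: exactly 31 minutes = 1,860 s; 37,800 × 1,860 × 4 × 1 = 281,232,000 bytes.
Total = 2,841,397,200 bytes = 2841.40 MB.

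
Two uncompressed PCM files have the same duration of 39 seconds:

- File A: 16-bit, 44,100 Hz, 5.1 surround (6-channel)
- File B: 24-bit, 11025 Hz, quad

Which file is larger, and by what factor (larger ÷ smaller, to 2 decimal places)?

File A, by a factor of 4.00

File A: 44,100 × 2 × 6 = 529,200 bytes/s.
File B: 11,025 × 3 × 4 = 132,300 bytes/s.
File A is larger; ratio = 20,638,800 / 5,159,700 = 4.00.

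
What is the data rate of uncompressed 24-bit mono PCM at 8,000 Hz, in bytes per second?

24,000 bytes/s

Bit rate = 8,000 × 24 × 1 = 192,000 bits/s.
192,000 / 8 = 24,000 bytes/s.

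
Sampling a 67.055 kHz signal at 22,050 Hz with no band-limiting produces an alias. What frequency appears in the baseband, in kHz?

Nyquist = 22,050/2 = 11,025 Hz; 67,055 Hz exceeds it.
Alias = |67,055 − 3×22,050| = |67,055 − 66,150| = 905 Hz = 0.905 kHz.

0.905 kHz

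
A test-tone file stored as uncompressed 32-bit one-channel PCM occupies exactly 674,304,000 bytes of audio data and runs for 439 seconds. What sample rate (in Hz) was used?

384,000 Hz

Bytes = sample_rate × seconds × bytes_per_sample × channels.
sample_rate = 674,304,000 / (439 × 4 × 1) = 674,304,000 / 1,756 = 384,000 Hz.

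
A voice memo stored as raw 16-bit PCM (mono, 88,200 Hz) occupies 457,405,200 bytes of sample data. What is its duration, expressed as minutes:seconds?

Byte rate = 88,200 × 2 × 1 = 176,400 bytes/s.
Duration = 457,405,200 / 176,400 = 2,593 s.
2,593 s = 43:13.

43:13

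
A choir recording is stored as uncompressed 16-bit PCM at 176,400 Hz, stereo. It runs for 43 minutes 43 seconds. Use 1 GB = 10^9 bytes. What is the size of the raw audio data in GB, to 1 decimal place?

Duration = 43 minutes 43 seconds = 2,623 s.
Bytes = 176,400 samples/s × 2,623 s × 2 bytes/sample × 2 ch = 1,850,788,800 bytes.
1,850,788,800 / 1,000,000,000 = 1.9 GB.

1.9 GB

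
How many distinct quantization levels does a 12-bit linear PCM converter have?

4,096 levels

2^12 = 4,096.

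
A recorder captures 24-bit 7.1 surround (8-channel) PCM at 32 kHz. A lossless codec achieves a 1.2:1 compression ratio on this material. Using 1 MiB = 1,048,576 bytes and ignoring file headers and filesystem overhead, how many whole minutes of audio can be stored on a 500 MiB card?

13 minutes

Uncompressed byte rate = 32,000 × 3 × 8 = 768,000 bytes/s.
After 1.2:1 compression, effective rate ≈ 640000 bytes/s.
Capacity = 500 × 1,048,576 = 524,288,000 bytes.
524,288,000 / effective rate ≈ 819.2 s → 13 minutes.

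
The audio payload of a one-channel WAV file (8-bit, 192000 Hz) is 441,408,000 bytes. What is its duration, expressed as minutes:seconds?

38:19

Byte rate = 192,000 × 1 × 1 = 192,000 bytes/s.
Duration = 441,408,000 / 192,000 = 2,299 s.
2,299 s = 38:19.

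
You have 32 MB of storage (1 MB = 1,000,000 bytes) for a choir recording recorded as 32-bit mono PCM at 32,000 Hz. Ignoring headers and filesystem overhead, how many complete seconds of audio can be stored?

Uncompressed byte rate = 32,000 × 4 × 1 = 128,000 bytes/s.
Capacity = 32 × 1,000,000 = 32,000,000 bytes.
32,000,000 / 128,000 ≈ 250 s → 250 seconds.

250 seconds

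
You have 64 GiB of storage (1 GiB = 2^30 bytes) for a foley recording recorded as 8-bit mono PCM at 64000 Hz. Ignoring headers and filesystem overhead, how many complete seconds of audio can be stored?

Uncompressed byte rate = 64,000 × 1 × 1 = 64,000 bytes/s.
Capacity = 64 × 1,073,741,824 = 68,719,476,736 bytes.
68,719,476,736 / 64,000 ≈ 1073741.82 s → 1,073,741 seconds.

1,073,741 seconds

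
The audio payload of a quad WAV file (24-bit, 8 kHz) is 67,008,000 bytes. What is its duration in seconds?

Byte rate = 8,000 × 3 × 4 = 96,000 bytes/s.
Duration = 67,008,000 / 96,000 = 698 s.

698 seconds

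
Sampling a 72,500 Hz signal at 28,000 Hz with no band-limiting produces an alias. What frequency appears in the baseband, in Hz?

Nyquist = 28,000/2 = 14,000 Hz; 72,500 Hz exceeds it.
Alias = |72,500 − 3×28,000| = |72,500 − 84,000| = 11,500 Hz.

11,500 Hz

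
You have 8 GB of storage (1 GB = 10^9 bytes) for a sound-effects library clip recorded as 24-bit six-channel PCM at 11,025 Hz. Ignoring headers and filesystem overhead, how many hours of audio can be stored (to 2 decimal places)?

11.20 hours

Uncompressed byte rate = 11,025 × 3 × 6 = 198,450 bytes/s.
Capacity = 8 × 1,000,000,000 = 8,000,000,000 bytes.
8,000,000,000 / 198,450 ≈ 40312.42 s → 11.20 hours.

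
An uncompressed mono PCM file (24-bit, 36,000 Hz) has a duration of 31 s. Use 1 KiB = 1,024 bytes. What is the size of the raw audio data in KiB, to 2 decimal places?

3269.53 KiB

Bytes = 36,000 samples/s × 31 s × 3 bytes/sample × 1 ch = 3,348,000 bytes.
3,348,000 / 1,024 = 3269.53 KiB.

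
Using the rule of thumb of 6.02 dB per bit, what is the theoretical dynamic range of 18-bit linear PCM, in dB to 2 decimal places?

108.36 dB

18 × 6.02 = 108.36 dB.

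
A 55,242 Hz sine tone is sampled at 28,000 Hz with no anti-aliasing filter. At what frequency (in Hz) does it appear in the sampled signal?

Nyquist = 28,000/2 = 14,000 Hz; 55,242 Hz exceeds it.
Alias = |55,242 − 2×28,000| = |55,242 − 56,000| = 758 Hz.

758 Hz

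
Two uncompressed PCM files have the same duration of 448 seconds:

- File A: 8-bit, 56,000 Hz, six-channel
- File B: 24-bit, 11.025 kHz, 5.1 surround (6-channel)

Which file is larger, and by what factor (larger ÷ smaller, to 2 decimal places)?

File A, by a factor of 1.69

File A: 56,000 × 1 × 6 = 336,000 bytes/s.
File B: 11,025 × 3 × 6 = 198,450 bytes/s.
File A is larger; ratio = 150,528,000 / 88,905,600 = 1.69.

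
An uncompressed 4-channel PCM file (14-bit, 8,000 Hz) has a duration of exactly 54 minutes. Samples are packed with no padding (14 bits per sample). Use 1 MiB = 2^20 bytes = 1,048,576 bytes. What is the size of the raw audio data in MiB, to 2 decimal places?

173.03 MiB

Duration = exactly 54 minutes = 3,240 s.
Bits = 8,000 × 3,240 × 14 × 4 = 1,451,520,000 bits = 181,440,000 bytes.
181,440,000 / 1,048,576 = 173.03 MiB.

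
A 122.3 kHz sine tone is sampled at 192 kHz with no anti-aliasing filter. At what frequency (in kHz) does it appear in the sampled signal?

69.7 kHz

Nyquist = 192,000/2 = 96,000 Hz; 122,300 Hz exceeds it.
Alias = |122,300 − 1×192,000| = |122,300 − 192,000| = 69,700 Hz = 69.7 kHz.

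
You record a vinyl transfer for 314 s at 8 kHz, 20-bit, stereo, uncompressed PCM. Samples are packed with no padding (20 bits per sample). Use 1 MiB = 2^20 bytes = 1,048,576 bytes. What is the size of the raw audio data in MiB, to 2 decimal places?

Bits = 8,000 × 314 × 20 × 2 = 100,480,000 bits = 12,560,000 bytes.
12,560,000 / 1,048,576 = 11.98 MiB.

11.98 MiB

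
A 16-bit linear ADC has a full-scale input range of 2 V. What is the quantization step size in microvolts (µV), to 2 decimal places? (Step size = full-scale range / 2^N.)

2 V / 2^16 = 2 / 65,536 V = 30.52 µV.

30.52 µV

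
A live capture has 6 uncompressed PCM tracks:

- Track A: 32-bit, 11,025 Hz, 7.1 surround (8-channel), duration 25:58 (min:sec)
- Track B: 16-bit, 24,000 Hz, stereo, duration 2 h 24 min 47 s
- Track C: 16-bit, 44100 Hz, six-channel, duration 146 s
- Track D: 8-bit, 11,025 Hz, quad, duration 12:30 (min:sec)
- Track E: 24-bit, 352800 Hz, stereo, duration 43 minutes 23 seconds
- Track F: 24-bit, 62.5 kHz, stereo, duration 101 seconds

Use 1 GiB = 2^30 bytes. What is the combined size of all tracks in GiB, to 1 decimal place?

6.6 GiB

Track A: 25:58 (min:sec) = 1,558 s; 11,025 × 1,558 × 4 × 8 = 549,662,400 bytes.
Track B: 2 h 24 min 47 s = 8,687 s; 24,000 × 8,687 × 2 × 2 = 833,952,000 bytes.
Track C: 44,100 × 146 × 2 × 6 = 77,263,200 bytes.
Track D: 12:30 (min:sec) = 750 s; 11,025 × 750 × 1 × 4 = 33,075,000 bytes.
Track E: 43 minutes 23 seconds = 2,603 s; 352,800 × 2,603 × 3 × 2 = 5,510,030,400 bytes.
Track F: 62,500 × 101 × 3 × 2 = 37,875,000 bytes.
Total = 7,041,858,000 bytes = 6.6 GiB.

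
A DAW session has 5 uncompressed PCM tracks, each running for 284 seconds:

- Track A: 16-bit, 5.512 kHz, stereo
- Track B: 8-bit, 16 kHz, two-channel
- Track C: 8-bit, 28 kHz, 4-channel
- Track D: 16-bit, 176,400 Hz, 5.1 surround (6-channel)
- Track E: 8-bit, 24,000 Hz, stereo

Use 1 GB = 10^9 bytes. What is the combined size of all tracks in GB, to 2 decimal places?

0.66 GB

Track A: 5,512 × 284 × 2 × 2 = 6,261,632 bytes.
Track B: 16,000 × 284 × 1 × 2 = 9,088,000 bytes.
Track C: 28,000 × 284 × 1 × 4 = 31,808,000 bytes.
Track D: 176,400 × 284 × 2 × 6 = 601,171,200 bytes.
Track E: 24,000 × 284 × 1 × 2 = 13,632,000 bytes.
Total = 661,960,832 bytes = 0.66 GB.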